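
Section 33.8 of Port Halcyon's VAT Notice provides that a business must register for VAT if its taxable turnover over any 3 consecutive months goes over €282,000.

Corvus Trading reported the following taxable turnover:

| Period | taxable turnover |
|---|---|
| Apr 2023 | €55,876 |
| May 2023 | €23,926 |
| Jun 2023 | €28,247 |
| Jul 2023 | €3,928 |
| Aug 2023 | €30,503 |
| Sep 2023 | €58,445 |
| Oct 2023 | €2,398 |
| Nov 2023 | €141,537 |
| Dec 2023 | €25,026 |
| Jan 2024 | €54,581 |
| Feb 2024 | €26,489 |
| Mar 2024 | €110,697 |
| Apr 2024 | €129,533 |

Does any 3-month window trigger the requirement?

Apr 2023–Jun 2023: €55,876 + €23,926 + €28,247 = €108,049 (under)
May 2023–Jul 2023: €23,926 + €28,247 + €3,928 = €56,101 (under)
Jun 2023–Aug 2023: €28,247 + €3,928 + €30,503 = €62,678 (under)
Jul 2023–Sep 2023: €3,928 + €30,503 + €58,445 = €92,876 (under)
Aug 2023–Oct 2023: €30,503 + €58,445 + €2,398 = €91,346 (under)
Sep 2023–Nov 2023: €58,445 + €2,398 + €141,537 = €202,380 (under)
Oct 2023–Dec 2023: €2,398 + €141,537 + €25,026 = €168,961 (under)
Nov 2023–Jan 2024: €141,537 + €25,026 + €54,581 = €221,144 (under)
Dec 2023–Feb 2024: €25,026 + €54,581 + €26,489 = €106,096 (under)
Jan 2024–Mar 2024: €54,581 + €26,489 + €110,697 = €191,767 (under)
Feb 2024–Apr 2024: €26,489 + €110,697 + €129,533 = €266,719 (under)
No window exceeds €282,000.

No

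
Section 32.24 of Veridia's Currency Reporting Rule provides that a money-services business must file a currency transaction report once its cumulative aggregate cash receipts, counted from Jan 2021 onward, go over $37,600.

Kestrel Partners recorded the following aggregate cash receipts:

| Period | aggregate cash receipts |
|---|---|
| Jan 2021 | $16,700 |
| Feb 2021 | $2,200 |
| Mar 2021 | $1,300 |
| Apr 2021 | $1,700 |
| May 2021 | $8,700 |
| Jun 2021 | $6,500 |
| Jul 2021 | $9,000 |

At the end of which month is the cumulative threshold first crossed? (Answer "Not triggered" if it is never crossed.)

Jul 2021

Through Jan 2021: $16,700
Through Feb 2021: $18,900
Through Mar 2021: $20,200
Through Apr 2021: $21,900
Through May 2021: $30,600
Through Jun 2021: $37,100
Through Jul 2021: $46,100 ← exceeds threshold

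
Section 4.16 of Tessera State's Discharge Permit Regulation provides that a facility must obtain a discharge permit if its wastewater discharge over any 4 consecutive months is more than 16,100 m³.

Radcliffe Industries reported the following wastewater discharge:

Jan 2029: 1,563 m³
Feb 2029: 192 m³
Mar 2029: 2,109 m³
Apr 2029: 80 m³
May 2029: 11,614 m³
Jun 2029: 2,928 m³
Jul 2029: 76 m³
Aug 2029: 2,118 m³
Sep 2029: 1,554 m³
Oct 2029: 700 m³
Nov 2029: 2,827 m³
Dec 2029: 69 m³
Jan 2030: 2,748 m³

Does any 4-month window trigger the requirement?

Yes

Jan 2029–Apr 2029: 1,563 m³ + 192 m³ + 2,109 m³ + 80 m³ = 3,944 m³ (under)
Feb 2029–May 2029: 192 m³ + 2,109 m³ + 80 m³ + 11,614 m³ = 13,995 m³ (under)
Mar 2029–Jun 2029: 2,109 m³ + 80 m³ + 11,614 m³ + 2,928 m³ = 16,731 m³ (over)
Apr 2029–Jul 2029: 80 m³ + 11,614 m³ + 2,928 m³ + 76 m³ = 14,698 m³ (under)
May 2029–Aug 2029: 11,614 m³ + 2,928 m³ + 76 m³ + 2,118 m³ = 16,736 m³ (over)
Jun 2029–Sep 2029: 2,928 m³ + 76 m³ + 2,118 m³ + 1,554 m³ = 6,676 m³ (under)
Jul 2029–Oct 2029: 76 m³ + 2,118 m³ + 1,554 m³ + 700 m³ = 4,448 m³ (under)
Aug 2029–Nov 2029: 2,118 m³ + 1,554 m³ + 700 m³ + 2,827 m³ = 7,199 m³ (under)
Sep 2029–Dec 2029: 1,554 m³ + 700 m³ + 2,827 m³ + 69 m³ = 5,150 m³ (under)
Oct 2029–Jan 2030: 700 m³ + 2,827 m³ + 69 m³ + 2,748 m³ = 6,344 m³ (under)
At least one window exceeds 16,100 m³.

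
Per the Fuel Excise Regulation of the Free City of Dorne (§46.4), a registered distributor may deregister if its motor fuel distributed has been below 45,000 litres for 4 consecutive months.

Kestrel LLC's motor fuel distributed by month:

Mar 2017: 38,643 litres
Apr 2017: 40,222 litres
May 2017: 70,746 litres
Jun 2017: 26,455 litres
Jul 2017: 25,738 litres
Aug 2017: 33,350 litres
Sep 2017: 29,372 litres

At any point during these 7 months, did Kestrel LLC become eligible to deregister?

Months below 45,000 litres: Mar 2017, Apr 2017, Jun 2017, Jul 2017, Aug 2017, Sep 2017.
Longest run of consecutive months below the threshold: 4.
4 ≥ 4, so Kestrel LLC became eligible.

Yes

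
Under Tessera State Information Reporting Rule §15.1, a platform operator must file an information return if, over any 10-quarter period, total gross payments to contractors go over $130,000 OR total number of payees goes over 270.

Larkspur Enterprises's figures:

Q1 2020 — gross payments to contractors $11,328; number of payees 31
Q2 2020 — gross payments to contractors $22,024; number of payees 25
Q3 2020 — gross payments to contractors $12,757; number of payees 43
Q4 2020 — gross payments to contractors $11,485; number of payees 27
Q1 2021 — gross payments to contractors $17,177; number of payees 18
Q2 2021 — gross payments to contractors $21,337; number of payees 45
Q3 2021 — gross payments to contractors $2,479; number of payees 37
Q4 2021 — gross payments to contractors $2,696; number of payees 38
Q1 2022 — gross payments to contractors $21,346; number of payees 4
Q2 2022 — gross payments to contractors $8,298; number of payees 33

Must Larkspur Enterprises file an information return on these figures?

Yes

Total gross payments to contractors: $11,328 + $22,024 + $12,757 + $11,485 + $17,177 + $21,337 + $2,479 + $2,696 + $21,346 + $8,298 = $130,927 (> $130,000).
Total number of payees: 31 + 25 + 43 + 27 + 18 + 45 + 37 + 38 + 4 + 33 = 301 (> 270).
The test is 'or': at least one threshold is exceeded.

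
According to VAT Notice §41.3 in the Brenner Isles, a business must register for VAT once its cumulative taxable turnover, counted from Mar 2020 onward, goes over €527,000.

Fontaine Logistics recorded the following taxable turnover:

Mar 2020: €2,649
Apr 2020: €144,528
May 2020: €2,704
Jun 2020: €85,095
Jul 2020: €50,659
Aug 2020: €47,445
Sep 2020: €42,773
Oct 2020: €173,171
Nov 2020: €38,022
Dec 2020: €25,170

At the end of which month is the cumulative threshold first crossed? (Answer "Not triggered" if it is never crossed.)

Through Mar 2020: €2,649
Through Apr 2020: €147,177
Through May 2020: €149,881
Through Jun 2020: €234,976
Through Jul 2020: €285,635
Through Aug 2020: €333,080
Through Sep 2020: €375,853
Through Oct 2020: €549,024 ← exceeds threshold

Oct 2020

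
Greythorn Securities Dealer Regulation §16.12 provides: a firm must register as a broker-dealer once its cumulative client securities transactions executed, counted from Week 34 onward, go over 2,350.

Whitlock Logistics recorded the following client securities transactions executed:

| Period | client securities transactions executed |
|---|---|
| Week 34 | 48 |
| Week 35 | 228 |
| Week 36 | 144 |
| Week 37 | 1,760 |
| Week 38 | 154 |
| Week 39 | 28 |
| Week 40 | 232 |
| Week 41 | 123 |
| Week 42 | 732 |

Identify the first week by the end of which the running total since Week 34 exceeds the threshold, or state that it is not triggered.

Through Week 34: 48
Through Week 35: 276
Through Week 36: 420
Through Week 37: 2,180
Through Week 38: 2,334
Through Week 39: 2,362 ← exceeds threshold

Week 39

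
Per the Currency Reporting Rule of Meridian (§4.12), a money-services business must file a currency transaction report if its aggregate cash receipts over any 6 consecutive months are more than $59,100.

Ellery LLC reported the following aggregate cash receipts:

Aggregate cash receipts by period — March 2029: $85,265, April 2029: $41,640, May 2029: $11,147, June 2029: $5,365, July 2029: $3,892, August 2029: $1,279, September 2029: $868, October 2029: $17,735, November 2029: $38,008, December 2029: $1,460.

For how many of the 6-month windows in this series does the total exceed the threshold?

March 2029–August 2029: $85,265 + $41,640 + $11,147 + $5,365 + $3,892 + $1,279 = $148,588 (over)
April 2029–September 2029: $41,640 + $11,147 + $5,365 + $3,892 + $1,279 + $868 = $64,191 (over)
May 2029–October 2029: $11,147 + $5,365 + $3,892 + $1,279 + $868 + $17,735 = $40,286 (under)
June 2029–November 2029: $5,365 + $3,892 + $1,279 + $868 + $17,735 + $38,008 = $67,147 (over)
July 2029–December 2029: $3,892 + $1,279 + $868 + $17,735 + $38,008 + $1,460 = $63,242 (over)
4 windows exceed the threshold.

4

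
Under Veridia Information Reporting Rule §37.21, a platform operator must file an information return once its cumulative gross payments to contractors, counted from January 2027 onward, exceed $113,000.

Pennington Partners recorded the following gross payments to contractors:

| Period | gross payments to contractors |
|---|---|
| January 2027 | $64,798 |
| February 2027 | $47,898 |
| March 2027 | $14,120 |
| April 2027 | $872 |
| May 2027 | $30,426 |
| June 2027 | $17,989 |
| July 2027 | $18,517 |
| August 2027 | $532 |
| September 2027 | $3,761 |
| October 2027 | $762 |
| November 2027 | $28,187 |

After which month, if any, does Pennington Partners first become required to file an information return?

Through January 2027: $64,798
Through February 2027: $112,696
Through March 2027: $126,816 ← exceeds threshold

March 2027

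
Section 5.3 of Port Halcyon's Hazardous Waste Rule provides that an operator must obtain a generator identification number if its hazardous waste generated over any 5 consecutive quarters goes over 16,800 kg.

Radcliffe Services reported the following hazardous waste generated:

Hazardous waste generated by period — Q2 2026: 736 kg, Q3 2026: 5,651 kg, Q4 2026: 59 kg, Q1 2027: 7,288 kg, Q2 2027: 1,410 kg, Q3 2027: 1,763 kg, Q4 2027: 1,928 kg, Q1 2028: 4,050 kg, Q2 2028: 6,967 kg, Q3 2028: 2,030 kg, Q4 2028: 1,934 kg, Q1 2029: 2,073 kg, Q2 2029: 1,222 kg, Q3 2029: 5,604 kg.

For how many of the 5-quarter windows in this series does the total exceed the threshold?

Q2 2026–Q2 2027: 736 kg + 5,651 kg + 59 kg + 7,288 kg + 1,410 kg = 15,144 kg (under)
Q3 2026–Q3 2027: 5,651 kg + 59 kg + 7,288 kg + 1,410 kg + 1,763 kg = 16,171 kg (under)
Q4 2026–Q4 2027: 59 kg + 7,288 kg + 1,410 kg + 1,763 kg + 1,928 kg = 12,448 kg (under)
Q1 2027–Q1 2028: 7,288 kg + 1,410 kg + 1,763 kg + 1,928 kg + 4,050 kg = 16,439 kg (under)
Q2 2027–Q2 2028: 1,410 kg + 1,763 kg + 1,928 kg + 4,050 kg + 6,967 kg = 16,118 kg (under)
Q3 2027–Q3 2028: 1,763 kg + 1,928 kg + 4,050 kg + 6,967 kg + 2,030 kg = 16,738 kg (under)
Q4 2027–Q4 2028: 1,928 kg + 4,050 kg + 6,967 kg + 2,030 kg + 1,934 kg = 16,909 kg (over)
Q1 2028–Q1 2029: 4,050 kg + 6,967 kg + 2,030 kg + 1,934 kg + 2,073 kg = 17,054 kg (over)
Q2 2028–Q2 2029: 6,967 kg + 2,030 kg + 1,934 kg + 2,073 kg + 1,222 kg = 14,226 kg (under)
Q3 2028–Q3 2029: 2,030 kg + 1,934 kg + 2,073 kg + 1,222 kg + 5,604 kg = 12,863 kg (under)
2 windows exceed the threshold.

2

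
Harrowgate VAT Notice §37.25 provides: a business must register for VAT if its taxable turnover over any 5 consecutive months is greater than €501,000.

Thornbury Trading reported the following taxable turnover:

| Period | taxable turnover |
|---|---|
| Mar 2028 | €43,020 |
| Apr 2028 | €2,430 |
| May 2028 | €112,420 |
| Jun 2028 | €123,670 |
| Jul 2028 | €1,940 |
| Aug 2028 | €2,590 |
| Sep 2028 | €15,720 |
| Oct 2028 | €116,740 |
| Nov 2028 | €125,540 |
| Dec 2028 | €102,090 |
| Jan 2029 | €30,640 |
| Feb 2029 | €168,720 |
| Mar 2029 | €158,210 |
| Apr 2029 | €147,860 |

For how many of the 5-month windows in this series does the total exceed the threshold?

Mar 2028–Jul 2028: €43,020 + €2,430 + €112,420 + €123,670 + €1,940 = €283,480 (under)
Apr 2028–Aug 2028: €2,430 + €112,420 + €123,670 + €1,940 + €2,590 = €243,050 (under)
May 2028–Sep 2028: €112,420 + €123,670 + €1,940 + €2,590 + €15,720 = €256,340 (under)
Jun 2028–Oct 2028: €123,670 + €1,940 + €2,590 + €15,720 + €116,740 = €260,660 (under)
Jul 2028–Nov 2028: €1,940 + €2,590 + €15,720 + €116,740 + €125,540 = €262,530 (under)
Aug 2028–Dec 2028: €2,590 + €15,720 + €116,740 + €125,540 + €102,090 = €362,680 (under)
Sep 2028–Jan 2029: €15,720 + €116,740 + €125,540 + €102,090 + €30,640 = €390,730 (under)
Oct 2028–Feb 2029: €116,740 + €125,540 + €102,090 + €30,640 + €168,720 = €543,730 (over)
Nov 2028–Mar 2029: €125,540 + €102,090 + €30,640 + €168,720 + €158,210 = €585,200 (over)
Dec 2028–Apr 2029: €102,090 + €30,640 + €168,720 + €158,210 + €147,860 = €607,520 (over)
3 windows exceed the threshold.

3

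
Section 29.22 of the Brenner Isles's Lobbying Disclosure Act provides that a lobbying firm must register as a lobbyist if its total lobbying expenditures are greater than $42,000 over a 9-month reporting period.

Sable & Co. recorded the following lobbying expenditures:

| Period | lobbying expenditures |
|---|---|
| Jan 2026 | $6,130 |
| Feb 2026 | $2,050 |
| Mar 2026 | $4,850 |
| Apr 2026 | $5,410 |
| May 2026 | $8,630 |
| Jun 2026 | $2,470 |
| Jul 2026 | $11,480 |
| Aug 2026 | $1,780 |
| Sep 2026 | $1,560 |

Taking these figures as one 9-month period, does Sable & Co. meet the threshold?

Total lobbying expenditures: $6,130 + $2,050 + $4,850 + $5,410 + $8,630 + $2,470 + $11,480 + $1,780 + $1,560 = $44,360.
$44,360 > $42,000, so the threshold is exceeded.

Yes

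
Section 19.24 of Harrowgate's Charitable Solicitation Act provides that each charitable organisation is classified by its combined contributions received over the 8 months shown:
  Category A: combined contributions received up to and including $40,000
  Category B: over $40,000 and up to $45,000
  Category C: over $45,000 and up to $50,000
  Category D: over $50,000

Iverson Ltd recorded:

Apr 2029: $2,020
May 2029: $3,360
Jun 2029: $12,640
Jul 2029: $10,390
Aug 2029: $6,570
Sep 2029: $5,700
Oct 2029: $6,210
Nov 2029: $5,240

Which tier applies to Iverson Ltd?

Combined contributions received: $2,020 + $3,360 + $12,640 + $10,390 + $6,570 + $5,700 + $6,210 + $5,240 = $52,130.
$52,130 > $50,000, so Category D applies.

Category D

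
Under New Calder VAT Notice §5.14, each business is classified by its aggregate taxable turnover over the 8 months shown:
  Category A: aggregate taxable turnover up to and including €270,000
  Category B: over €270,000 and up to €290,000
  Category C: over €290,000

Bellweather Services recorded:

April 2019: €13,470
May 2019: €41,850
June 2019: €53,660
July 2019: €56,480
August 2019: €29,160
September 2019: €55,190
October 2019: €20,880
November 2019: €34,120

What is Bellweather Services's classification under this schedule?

Aggregate taxable turnover: €13,470 + €41,850 + €53,660 + €56,480 + €29,160 + €55,190 + €20,880 + €34,120 = €304,810.
€304,810 > €290,000, so Category C applies.

Category C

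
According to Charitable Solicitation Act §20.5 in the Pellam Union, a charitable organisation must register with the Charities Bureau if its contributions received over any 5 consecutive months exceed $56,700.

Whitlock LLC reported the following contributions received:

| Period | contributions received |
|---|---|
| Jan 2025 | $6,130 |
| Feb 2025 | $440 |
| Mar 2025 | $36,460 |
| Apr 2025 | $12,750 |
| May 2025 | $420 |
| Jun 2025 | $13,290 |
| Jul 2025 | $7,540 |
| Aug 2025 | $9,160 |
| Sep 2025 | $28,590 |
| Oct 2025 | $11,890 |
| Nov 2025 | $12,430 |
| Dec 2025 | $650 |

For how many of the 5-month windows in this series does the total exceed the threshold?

Jan 2025–May 2025: $6,130 + $440 + $36,460 + $12,750 + $420 = $56,200 (under)
Feb 2025–Jun 2025: $440 + $36,460 + $12,750 + $420 + $13,290 = $63,360 (over)
Mar 2025–Jul 2025: $36,460 + $12,750 + $420 + $13,290 + $7,540 = $70,460 (over)
Apr 2025–Aug 2025: $12,750 + $420 + $13,290 + $7,540 + $9,160 = $43,160 (under)
May 2025–Sep 2025: $420 + $13,290 + $7,540 + $9,160 + $28,590 = $59,000 (over)
Jun 2025–Oct 2025: $13,290 + $7,540 + $9,160 + $28,590 + $11,890 = $70,470 (over)
Jul 2025–Nov 2025: $7,540 + $9,160 + $28,590 + $11,890 + $12,430 = $69,610 (over)
Aug 2025–Dec 2025: $9,160 + $28,590 + $11,890 + $12,430 + $650 = $62,720 (over)
6 windows exceed the threshold.

6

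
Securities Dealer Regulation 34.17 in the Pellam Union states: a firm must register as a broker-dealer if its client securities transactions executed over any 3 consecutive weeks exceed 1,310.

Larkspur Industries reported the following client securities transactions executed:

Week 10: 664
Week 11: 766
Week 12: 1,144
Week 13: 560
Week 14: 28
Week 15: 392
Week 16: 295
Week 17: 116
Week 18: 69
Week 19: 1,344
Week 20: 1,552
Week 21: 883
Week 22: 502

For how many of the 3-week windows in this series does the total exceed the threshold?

7

Week 10–Week 12: 664 + 766 + 1,144 = 2,574 (over)
Week 11–Week 13: 766 + 1,144 + 560 = 2,470 (over)
Week 12–Week 14: 1,144 + 560 + 28 = 1,732 (over)
Week 13–Week 15: 560 + 28 + 392 = 980 (under)
Week 14–Week 16: 28 + 392 + 295 = 715 (under)
Week 15–Week 17: 392 + 295 + 116 = 803 (under)
Week 16–Week 18: 295 + 116 + 69 = 480 (under)
Week 17–Week 19: 116 + 69 + 1,344 = 1,529 (over)
Week 18–Week 20: 69 + 1,344 + 1,552 = 2,965 (over)
Week 19–Week 21: 1,344 + 1,552 + 883 = 3,779 (over)
Week 20–Week 22: 1,552 + 883 + 502 = 2,937 (over)
7 windows exceed the threshold.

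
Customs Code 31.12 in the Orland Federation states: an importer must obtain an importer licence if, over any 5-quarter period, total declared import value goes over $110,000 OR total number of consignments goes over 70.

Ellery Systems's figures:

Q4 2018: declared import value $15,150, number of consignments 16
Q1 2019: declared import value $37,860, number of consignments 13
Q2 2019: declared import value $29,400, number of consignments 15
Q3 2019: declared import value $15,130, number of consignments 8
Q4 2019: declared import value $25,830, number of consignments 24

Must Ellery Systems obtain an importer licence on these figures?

Yes

Total declared import value: $15,150 + $37,860 + $29,400 + $15,130 + $25,830 = $123,370 (> $110,000).
Total number of consignments: 16 + 13 + 15 + 8 + 24 = 76 (> 70).
The test is 'or': at least one threshold is exceeded.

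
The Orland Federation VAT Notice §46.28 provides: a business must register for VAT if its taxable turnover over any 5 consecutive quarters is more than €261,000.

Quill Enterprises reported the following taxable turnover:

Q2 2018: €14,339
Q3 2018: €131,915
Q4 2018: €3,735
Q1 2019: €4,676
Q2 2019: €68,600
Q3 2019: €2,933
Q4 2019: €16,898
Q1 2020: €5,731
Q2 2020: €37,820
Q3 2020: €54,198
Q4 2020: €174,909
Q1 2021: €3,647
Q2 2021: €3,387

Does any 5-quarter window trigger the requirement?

Yes

Q2 2018–Q2 2019: €14,339 + €131,915 + €3,735 + €4,676 + €68,600 = €223,265 (under)
Q3 2018–Q3 2019: €131,915 + €3,735 + €4,676 + €68,600 + €2,933 = €211,859 (under)
Q4 2018–Q4 2019: €3,735 + €4,676 + €68,600 + €2,933 + €16,898 = €96,842 (under)
Q1 2019–Q1 2020: €4,676 + €68,600 + €2,933 + €16,898 + €5,731 = €98,838 (under)
Q2 2019–Q2 2020: €68,600 + €2,933 + €16,898 + €5,731 + €37,820 = €131,982 (under)
Q3 2019–Q3 2020: €2,933 + €16,898 + €5,731 + €37,820 + €54,198 = €117,580 (under)
Q4 2019–Q4 2020: €16,898 + €5,731 + €37,820 + €54,198 + €174,909 = €289,556 (over)
Q1 2020–Q1 2021: €5,731 + €37,820 + €54,198 + €174,909 + €3,647 = €276,305 (over)
Q2 2020–Q2 2021: €37,820 + €54,198 + €174,909 + €3,647 + €3,387 = €273,961 (over)
At least one window exceeds €261,000.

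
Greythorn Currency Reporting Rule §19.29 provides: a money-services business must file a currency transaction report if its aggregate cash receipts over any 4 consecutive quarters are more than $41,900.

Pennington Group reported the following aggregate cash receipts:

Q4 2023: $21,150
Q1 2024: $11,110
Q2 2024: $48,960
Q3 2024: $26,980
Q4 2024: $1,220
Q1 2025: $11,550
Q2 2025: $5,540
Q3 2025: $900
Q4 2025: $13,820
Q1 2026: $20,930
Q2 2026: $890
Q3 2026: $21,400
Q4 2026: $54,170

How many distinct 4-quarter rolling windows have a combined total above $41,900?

Q4 2023–Q3 2024: $21,150 + $11,110 + $48,960 + $26,980 = $108,200 (over)
Q1 2024–Q4 2024: $11,110 + $48,960 + $26,980 + $1,220 = $88,270 (over)
Q2 2024–Q1 2025: $48,960 + $26,980 + $1,220 + $11,550 = $88,710 (over)
Q3 2024–Q2 2025: $26,980 + $1,220 + $11,550 + $5,540 = $45,290 (over)
Q4 2024–Q3 2025: $1,220 + $11,550 + $5,540 + $900 = $19,210 (under)
Q1 2025–Q4 2025: $11,550 + $5,540 + $900 + $13,820 = $31,810 (under)
Q2 2025–Q1 2026: $5,540 + $900 + $13,820 + $20,930 = $41,190 (under)
Q3 2025–Q2 2026: $900 + $13,820 + $20,930 + $890 = $36,540 (under)
Q4 2025–Q3 2026: $13,820 + $20,930 + $890 + $21,400 = $57,040 (over)
Q1 2026–Q4 2026: $20,930 + $890 + $21,400 + $54,170 = $97,390 (over)
6 windows exceed the threshold.

6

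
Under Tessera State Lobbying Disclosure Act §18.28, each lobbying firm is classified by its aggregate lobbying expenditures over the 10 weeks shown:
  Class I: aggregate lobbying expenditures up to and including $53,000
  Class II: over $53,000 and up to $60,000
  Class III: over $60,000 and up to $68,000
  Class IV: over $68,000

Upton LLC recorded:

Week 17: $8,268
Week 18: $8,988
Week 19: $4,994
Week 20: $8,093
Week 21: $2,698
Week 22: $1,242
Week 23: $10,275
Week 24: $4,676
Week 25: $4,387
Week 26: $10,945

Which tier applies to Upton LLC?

Class III

Aggregate lobbying expenditures: $8,268 + $8,988 + $4,994 + $8,093 + $2,698 + $1,242 + $10,275 + $4,676 + $4,387 + $10,945 = $64,566.
$60,000 < $64,566 ≤ $68,000, so Class III applies.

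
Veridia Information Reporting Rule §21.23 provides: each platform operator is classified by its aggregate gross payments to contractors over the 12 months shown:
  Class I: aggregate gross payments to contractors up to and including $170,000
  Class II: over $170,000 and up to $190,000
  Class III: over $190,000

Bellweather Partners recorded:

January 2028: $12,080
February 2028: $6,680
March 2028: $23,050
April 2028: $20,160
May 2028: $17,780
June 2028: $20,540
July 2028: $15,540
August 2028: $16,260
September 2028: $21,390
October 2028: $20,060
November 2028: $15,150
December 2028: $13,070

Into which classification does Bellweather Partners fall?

Class III

Aggregate gross payments to contractors: $12,080 + $6,680 + $23,050 + $20,160 + $17,780 + $20,540 + $15,540 + $16,260 + $21,390 + $20,060 + $15,150 + $13,070 = $201,760.
$201,760 > $190,000, so Class III applies.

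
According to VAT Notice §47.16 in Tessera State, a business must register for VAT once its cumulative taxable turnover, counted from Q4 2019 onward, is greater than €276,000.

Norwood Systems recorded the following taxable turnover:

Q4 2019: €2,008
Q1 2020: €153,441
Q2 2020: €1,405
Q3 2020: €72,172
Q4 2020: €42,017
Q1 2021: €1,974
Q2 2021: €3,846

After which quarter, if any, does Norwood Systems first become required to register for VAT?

Through Q4 2019: €2,008
Through Q1 2020: €155,449
Through Q2 2020: €156,854
Through Q3 2020: €229,026
Through Q4 2020: €271,043
Through Q1 2021: €273,017
Through Q2 2021: €276,863 ← exceeds threshold

Q2 2021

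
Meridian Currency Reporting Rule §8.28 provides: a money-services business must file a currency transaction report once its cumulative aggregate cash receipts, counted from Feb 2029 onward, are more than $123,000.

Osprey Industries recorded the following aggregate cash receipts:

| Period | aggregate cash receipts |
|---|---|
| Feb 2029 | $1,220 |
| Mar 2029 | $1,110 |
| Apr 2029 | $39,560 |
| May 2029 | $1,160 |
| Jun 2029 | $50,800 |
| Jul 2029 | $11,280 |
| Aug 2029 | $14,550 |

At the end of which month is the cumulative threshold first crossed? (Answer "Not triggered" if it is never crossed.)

Through Feb 2029: $1,220
Through Mar 2029: $2,330
Through Apr 2029: $41,890
Through May 2029: $43,050
Through Jun 2029: $93,850
Through Jul 2029: $105,130
Through Aug 2029: $119,680
Final cumulative total $119,680 ≤ $123,000; the threshold is never exceeded.

Not triggered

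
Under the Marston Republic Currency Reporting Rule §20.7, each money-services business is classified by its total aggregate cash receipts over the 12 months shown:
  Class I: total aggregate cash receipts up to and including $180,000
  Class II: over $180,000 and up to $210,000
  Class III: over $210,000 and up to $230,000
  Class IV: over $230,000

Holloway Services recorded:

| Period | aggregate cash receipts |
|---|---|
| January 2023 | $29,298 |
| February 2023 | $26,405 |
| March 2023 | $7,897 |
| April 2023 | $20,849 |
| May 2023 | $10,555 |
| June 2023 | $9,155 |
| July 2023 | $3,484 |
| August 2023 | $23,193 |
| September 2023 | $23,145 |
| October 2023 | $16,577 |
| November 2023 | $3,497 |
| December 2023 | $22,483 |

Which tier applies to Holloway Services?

Total aggregate cash receipts: $29,298 + $26,405 + $7,897 + $20,849 + $10,555 + $9,155 + $3,484 + $23,193 + $23,145 + $16,577 + $3,497 + $22,483 = $196,538.
$180,000 < $196,538 ≤ $210,000, so Class II applies.

Class II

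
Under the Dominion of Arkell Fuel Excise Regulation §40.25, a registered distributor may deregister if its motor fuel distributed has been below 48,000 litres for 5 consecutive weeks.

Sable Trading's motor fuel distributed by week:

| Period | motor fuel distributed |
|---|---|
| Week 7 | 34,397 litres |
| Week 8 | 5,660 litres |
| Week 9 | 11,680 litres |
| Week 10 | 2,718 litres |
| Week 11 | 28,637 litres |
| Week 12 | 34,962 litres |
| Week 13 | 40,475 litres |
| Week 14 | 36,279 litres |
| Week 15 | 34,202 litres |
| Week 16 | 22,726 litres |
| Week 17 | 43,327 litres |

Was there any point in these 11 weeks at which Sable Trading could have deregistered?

Yes

Weeks below 48,000 litres: Week 7, Week 8, Week 9, Week 10, Week 11, Week 12, Week 13, Week 14, Week 15, Week 16, Week 17.
Longest run of consecutive weeks below the threshold: 11.
11 ≥ 5, so Sable Trading became eligible.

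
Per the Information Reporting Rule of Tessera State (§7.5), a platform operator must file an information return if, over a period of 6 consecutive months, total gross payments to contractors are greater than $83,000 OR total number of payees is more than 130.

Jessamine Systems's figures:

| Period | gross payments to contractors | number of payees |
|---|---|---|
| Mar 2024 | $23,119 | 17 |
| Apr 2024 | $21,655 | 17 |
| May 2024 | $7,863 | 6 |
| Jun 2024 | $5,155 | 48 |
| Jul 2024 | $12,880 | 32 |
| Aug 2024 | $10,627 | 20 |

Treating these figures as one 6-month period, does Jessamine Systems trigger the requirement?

Total gross payments to contractors: $23,119 + $21,655 + $7,863 + $5,155 + $12,880 + $10,627 = $81,299 (≤ $83,000).
Total number of payees: 17 + 17 + 6 + 48 + 32 + 20 = 140 (> 130).
The test is 'or': at least one threshold is exceeded.

Yes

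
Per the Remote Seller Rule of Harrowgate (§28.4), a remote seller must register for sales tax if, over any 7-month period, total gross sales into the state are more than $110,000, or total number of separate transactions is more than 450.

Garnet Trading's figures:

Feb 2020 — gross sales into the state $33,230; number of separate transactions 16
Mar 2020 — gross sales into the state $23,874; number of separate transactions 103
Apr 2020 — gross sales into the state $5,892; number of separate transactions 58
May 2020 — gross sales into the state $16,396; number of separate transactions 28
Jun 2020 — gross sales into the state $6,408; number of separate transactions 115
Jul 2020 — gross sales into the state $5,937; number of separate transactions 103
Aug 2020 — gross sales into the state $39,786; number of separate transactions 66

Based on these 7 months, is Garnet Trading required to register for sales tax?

Total gross sales into the state: $33,230 + $23,874 + $5,892 + $16,396 + $6,408 + $5,937 + $39,786 = $131,523 (> $110,000).
Total number of separate transactions: 16 + 103 + 58 + 28 + 115 + 103 + 66 = 489 (> 450).
The test is 'or': at least one threshold is exceeded.

Yes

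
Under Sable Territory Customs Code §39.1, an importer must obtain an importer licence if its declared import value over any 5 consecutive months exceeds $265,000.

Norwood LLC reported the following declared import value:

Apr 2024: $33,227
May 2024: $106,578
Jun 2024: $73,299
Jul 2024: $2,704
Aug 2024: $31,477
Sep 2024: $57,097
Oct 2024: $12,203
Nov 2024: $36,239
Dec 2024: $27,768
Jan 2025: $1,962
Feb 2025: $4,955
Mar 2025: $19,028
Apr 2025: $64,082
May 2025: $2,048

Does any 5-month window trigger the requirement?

Yes

Apr 2024–Aug 2024: $33,227 + $106,578 + $73,299 + $2,704 + $31,477 = $247,285 (under)
May 2024–Sep 2024: $106,578 + $73,299 + $2,704 + $31,477 + $57,097 = $271,155 (over)
Jun 2024–Oct 2024: $73,299 + $2,704 + $31,477 + $57,097 + $12,203 = $176,780 (under)
Jul 2024–Nov 2024: $2,704 + $31,477 + $57,097 + $12,203 + $36,239 = $139,720 (under)
Aug 2024–Dec 2024: $31,477 + $57,097 + $12,203 + $36,239 + $27,768 = $164,784 (under)
Sep 2024–Jan 2025: $57,097 + $12,203 + $36,239 + $27,768 + $1,962 = $135,269 (under)
Oct 2024–Feb 2025: $12,203 + $36,239 + $27,768 + $1,962 + $4,955 = $83,127 (under)
Nov 2024–Mar 2025: $36,239 + $27,768 + $1,962 + $4,955 + $19,028 = $89,952 (under)
Dec 2024–Apr 2025: $27,768 + $1,962 + $4,955 + $19,028 + $64,082 = $117,795 (under)
Jan 2025–May 2025: $1,962 + $4,955 + $19,028 + $64,082 + $2,048 = $92,075 (under)
At least one window exceeds $265,000.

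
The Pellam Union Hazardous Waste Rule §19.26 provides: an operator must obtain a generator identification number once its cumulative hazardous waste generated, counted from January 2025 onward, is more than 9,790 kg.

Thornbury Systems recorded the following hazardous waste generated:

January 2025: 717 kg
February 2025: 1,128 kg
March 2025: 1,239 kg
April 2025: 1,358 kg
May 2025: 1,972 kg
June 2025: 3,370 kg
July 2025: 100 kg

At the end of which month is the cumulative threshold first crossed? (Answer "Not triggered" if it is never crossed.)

Through January 2025: 717 kg
Through February 2025: 1,845 kg
Through March 2025: 3,084 kg
Through April 2025: 4,442 kg
Through May 2025: 6,414 kg
Through June 2025: 9,784 kg
Through July 2025: 9,884 kg ← exceeds threshold

July 2025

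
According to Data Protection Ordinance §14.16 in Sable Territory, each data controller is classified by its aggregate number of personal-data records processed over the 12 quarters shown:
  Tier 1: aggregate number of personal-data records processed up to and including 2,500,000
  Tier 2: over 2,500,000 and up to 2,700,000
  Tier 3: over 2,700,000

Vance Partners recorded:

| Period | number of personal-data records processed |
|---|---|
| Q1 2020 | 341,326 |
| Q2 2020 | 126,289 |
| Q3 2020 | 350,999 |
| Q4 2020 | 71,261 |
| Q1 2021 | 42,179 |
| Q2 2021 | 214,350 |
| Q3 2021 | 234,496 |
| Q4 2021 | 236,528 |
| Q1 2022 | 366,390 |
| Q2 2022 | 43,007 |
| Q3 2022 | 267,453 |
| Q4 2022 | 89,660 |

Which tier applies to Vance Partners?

Tier 1

Aggregate number of personal-data records processed: 341,326 + 126,289 + 350,999 + 71,261 + 42,179 + 214,350 + 234,496 + 236,528 + 366,390 + 43,007 + 267,453 + 89,660 = 2,383,938.
2,383,938 ≤ 2,500,000, so Tier 1 applies.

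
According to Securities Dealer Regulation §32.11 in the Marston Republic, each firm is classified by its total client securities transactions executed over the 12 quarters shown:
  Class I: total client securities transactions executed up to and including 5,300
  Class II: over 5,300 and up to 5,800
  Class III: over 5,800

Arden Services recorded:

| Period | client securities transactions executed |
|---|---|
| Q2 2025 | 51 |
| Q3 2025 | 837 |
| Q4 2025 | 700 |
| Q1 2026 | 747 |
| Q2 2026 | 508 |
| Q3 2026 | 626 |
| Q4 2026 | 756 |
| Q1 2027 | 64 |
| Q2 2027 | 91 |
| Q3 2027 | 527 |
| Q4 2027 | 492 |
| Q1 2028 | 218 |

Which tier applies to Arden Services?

Class II

Total client securities transactions executed: 51 + 837 + 700 + 747 + 508 + 626 + 756 + 64 + 91 + 527 + 492 + 218 = 5,617.
5,300 < 5,617 ≤ 5,800, so Class II applies.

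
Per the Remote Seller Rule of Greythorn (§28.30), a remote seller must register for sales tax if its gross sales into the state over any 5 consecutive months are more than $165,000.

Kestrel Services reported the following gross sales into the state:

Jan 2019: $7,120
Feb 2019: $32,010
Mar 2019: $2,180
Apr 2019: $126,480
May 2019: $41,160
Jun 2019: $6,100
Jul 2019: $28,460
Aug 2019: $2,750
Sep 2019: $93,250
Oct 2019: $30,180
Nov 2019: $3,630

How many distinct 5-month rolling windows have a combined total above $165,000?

5

Jan 2019–May 2019: $7,120 + $32,010 + $2,180 + $126,480 + $41,160 = $208,950 (over)
Feb 2019–Jun 2019: $32,010 + $2,180 + $126,480 + $41,160 + $6,100 = $207,930 (over)
Mar 2019–Jul 2019: $2,180 + $126,480 + $41,160 + $6,100 + $28,460 = $204,380 (over)
Apr 2019–Aug 2019: $126,480 + $41,160 + $6,100 + $28,460 + $2,750 = $204,950 (over)
May 2019–Sep 2019: $41,160 + $6,100 + $28,460 + $2,750 + $93,250 = $171,720 (over)
Jun 2019–Oct 2019: $6,100 + $28,460 + $2,750 + $93,250 + $30,180 = $160,740 (under)
Jul 2019–Nov 2019: $28,460 + $2,750 + $93,250 + $30,180 + $3,630 = $158,270 (under)
5 windows exceed the threshold.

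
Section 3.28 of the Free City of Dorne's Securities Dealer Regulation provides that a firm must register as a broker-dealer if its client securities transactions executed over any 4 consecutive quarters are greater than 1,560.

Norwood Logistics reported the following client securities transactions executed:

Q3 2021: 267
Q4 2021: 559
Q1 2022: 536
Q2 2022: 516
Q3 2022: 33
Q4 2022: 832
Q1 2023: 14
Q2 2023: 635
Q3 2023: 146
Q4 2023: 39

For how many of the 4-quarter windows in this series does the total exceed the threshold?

Q3 2021–Q2 2022: 267 + 559 + 536 + 516 = 1,878 (over)
Q4 2021–Q3 2022: 559 + 536 + 516 + 33 = 1,644 (over)
Q1 2022–Q4 2022: 536 + 516 + 33 + 832 = 1,917 (over)
Q2 2022–Q1 2023: 516 + 33 + 832 + 14 = 1,395 (under)
Q3 2022–Q2 2023: 33 + 832 + 14 + 635 = 1,514 (under)
Q4 2022–Q3 2023: 832 + 14 + 635 + 146 = 1,627 (over)
Q1 2023–Q4 2023: 14 + 635 + 146 + 39 = 834 (under)
4 windows exceed the threshold.

4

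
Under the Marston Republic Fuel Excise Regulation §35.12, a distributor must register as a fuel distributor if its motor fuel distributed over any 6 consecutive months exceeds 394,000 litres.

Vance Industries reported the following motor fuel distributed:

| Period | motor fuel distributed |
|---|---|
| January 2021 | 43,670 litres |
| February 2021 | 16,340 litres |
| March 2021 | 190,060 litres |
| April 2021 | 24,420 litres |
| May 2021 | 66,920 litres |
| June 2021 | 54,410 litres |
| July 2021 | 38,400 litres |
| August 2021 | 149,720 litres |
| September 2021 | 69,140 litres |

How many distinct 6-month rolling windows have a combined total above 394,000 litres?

January 2021–June 2021: 43,670 litres + 16,340 litres + 190,060 litres + 24,420 litres + 66,920 litres + 54,410 litres = 395,820 litres (over)
February 2021–July 2021: 16,340 litres + 190,060 litres + 24,420 litres + 66,920 litres + 54,410 litres + 38,400 litres = 390,550 litres (under)
March 2021–August 2021: 190,060 litres + 24,420 litres + 66,920 litres + 54,410 litres + 38,400 litres + 149,720 litres = 523,930 litres (over)
April 2021–September 2021: 24,420 litres + 66,920 litres + 54,410 litres + 38,400 litres + 149,720 litres + 69,140 litres = 403,010 litres (over)
3 windows exceed the threshold.

3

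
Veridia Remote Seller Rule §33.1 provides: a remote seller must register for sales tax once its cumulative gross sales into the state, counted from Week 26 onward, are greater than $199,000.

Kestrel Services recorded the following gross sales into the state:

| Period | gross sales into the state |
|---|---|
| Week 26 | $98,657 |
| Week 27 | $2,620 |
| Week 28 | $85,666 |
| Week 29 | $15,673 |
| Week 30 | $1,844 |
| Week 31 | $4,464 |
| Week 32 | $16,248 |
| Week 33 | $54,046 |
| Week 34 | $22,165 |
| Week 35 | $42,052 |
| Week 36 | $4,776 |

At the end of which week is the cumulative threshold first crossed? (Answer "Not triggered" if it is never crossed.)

Week 29

Through Week 26: $98,657
Through Week 27: $101,277
Through Week 28: $186,943
Through Week 29: $202,616 ← exceeds threshold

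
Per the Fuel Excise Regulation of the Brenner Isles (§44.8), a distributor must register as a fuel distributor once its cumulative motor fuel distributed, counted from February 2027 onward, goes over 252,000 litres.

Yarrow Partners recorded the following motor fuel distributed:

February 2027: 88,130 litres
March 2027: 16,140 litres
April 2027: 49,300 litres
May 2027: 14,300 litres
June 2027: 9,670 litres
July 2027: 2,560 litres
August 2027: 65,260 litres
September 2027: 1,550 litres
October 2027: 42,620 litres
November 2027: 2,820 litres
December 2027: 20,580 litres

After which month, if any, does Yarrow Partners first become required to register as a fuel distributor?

October 2027

Through February 2027: 88,130 litres
Through March 2027: 104,270 litres
Through April 2027: 153,570 litres
Through May 2027: 167,870 litres
Through June 2027: 177,540 litres
Through July 2027: 180,100 litres
Through August 2027: 245,360 litres
Through September 2027: 246,910 litres
Through October 2027: 289,530 litres ← exceeds threshold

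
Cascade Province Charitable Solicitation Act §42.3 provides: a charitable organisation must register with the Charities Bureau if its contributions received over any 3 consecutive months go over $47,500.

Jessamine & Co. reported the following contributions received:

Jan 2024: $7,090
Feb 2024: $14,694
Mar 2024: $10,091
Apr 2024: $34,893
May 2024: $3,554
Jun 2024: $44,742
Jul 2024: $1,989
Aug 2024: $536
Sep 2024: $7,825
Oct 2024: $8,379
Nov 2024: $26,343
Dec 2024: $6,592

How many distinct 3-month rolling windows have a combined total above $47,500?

Jan 2024–Mar 2024: $7,090 + $14,694 + $10,091 = $31,875 (under)
Feb 2024–Apr 2024: $14,694 + $10,091 + $34,893 = $59,678 (over)
Mar 2024–May 2024: $10,091 + $34,893 + $3,554 = $48,538 (over)
Apr 2024–Jun 2024: $34,893 + $3,554 + $44,742 = $83,189 (over)
May 2024–Jul 2024: $3,554 + $44,742 + $1,989 = $50,285 (over)
Jun 2024–Aug 2024: $44,742 + $1,989 + $536 = $47,267 (under)
Jul 2024–Sep 2024: $1,989 + $536 + $7,825 = $10,350 (under)
Aug 2024–Oct 2024: $536 + $7,825 + $8,379 = $16,740 (under)
Sep 2024–Nov 2024: $7,825 + $8,379 + $26,343 = $42,547 (under)
Oct 2024–Dec 2024: $8,379 + $26,343 + $6,592 = $41,314 (under)
4 windows exceed the threshold.

4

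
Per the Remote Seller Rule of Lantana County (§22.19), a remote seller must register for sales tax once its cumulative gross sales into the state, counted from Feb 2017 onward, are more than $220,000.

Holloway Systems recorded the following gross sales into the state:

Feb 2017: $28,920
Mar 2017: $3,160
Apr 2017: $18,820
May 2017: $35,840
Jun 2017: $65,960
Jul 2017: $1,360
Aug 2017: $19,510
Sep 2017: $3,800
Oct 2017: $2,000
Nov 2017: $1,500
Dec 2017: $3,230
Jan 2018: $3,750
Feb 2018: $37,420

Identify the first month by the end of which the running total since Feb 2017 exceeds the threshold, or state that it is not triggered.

Feb 2018

Through Feb 2017: $28,920
Through Mar 2017: $32,080
Through Apr 2017: $50,900
Through May 2017: $86,740
Through Jun 2017: $152,700
Through Jul 2017: $154,060
Through Aug 2017: $173,570
Through Sep 2017: $177,370
Through Oct 2017: $179,370
Through Nov 2017: $180,870
Through Dec 2017: $184,100
Through Jan 2018: $187,850
Through Feb 2018: $225,270 ← exceeds threshold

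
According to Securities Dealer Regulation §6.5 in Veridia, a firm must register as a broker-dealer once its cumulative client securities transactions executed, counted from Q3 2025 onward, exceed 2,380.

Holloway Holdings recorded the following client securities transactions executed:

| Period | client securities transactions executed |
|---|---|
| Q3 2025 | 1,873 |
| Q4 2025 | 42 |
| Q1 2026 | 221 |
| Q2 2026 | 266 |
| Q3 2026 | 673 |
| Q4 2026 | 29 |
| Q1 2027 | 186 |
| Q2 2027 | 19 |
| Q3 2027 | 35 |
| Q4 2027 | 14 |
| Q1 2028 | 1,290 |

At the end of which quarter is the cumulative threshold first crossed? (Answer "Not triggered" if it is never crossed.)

Through Q3 2025: 1,873
Through Q4 2025: 1,915
Through Q1 2026: 2,136
Through Q2 2026: 2,402 ← exceeds threshold

Q2 2026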